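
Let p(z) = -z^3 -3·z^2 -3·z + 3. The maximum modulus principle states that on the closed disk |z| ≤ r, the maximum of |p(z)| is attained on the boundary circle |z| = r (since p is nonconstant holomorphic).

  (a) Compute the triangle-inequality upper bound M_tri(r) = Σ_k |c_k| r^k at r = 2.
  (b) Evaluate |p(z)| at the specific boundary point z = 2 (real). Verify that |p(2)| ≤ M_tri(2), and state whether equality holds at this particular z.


Coefficients: c_0 = 3, c_1 = -3, c_2 = -3, c_3 = -1. Radius r = 2.
Part (a). Triangle bound: M_tri(r) = Σ_k |c_k| r^k
  = |3|·2^0 + |-3|·2^1 + |-3|·2^2 + |-1|·2^3
  = 3 + 6 + 12 + 8 = 29.
This bounds M(r) := max_{|z|=r} |p(z)| from above; equality holds iff all terms c_k z^k can be made to align in phase at a single z on |z|=r.
Part (b). At z = 2 (real, on the circle |z| = r):
  p(2) = (3)·2^0 + (-3)·2^1 + (-3)·2^2 + (-1)·2^3 = -23.
  |p(2)| = 23.
Check: |p(2)| = 23 ≤ 29 = M_tri(2). ✓ Equality does not hold at z = 2 (the coefficients have mixed signs, so the terms do not all align in phase there).

M_tri(2) = 29; |p(2)| = 23; equality at z=2: no.


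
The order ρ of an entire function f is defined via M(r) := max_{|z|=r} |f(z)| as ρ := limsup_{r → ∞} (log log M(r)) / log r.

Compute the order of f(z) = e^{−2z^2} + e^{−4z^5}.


Each summand is entire of order 2 and 5 respectively (as in the single-exponential case). The order of a sum is at most the max of the orders, so ρ ≤ 5. For the lower bound: on |z|=r choose arg z so that -4z^5 is real positive; then |e^{-4z^5}| = e^{4r^5} while |e^{-2z^2}| ≤ e^{2r^2} = o(e^{4r^5}). So |f| ≥ e^{4r^5}(1 − o(1)) and ρ ≥ 5. Hence ρ = max(2, 5) = 5.
Therefore ρ = 5.

Order ρ = 5.


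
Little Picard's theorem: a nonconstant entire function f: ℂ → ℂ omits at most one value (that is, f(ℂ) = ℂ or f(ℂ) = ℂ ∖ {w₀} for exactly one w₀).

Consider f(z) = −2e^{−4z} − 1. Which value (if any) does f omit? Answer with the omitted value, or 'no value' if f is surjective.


Little Picard bounds the complement of f(ℂ) to at most one point.
e^{−4z} is never zero on ℂ, so -2·e^{−4z} takes every value in ℂ ∖ {0}. Adding -1 shifts the range to ℂ ∖ {-1}. Thus f omits exactly the value -1.

Omitted value: -1.


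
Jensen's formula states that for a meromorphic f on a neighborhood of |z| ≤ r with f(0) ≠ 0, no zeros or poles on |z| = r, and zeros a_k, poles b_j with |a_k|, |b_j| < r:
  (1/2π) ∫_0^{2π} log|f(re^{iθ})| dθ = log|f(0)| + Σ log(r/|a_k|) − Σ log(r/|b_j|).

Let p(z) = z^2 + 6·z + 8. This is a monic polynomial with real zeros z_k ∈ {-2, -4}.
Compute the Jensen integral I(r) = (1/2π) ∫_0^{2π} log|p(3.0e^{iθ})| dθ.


Zeros: -4, -2; r = 3.0.
Inside |z| < r: -2. Outside (|z| ≥ r): -4.
p(0) = 8, so log|p(0)| = log(8) = 2.0794.
Apply Jensen: I(r) = log|p(0)| + Σ_k log(r/|z_k|), summed over zeros inside |z| < r.
  log(r/|z_k|) for z_k = -2: log(3.0/2) = 0.4055
  Outside zeros (-4) contribute nothing to the Jensen sum.
Sum over inside zeros: 0.4055.
I(r) = log|p(0)| + (inside sum) = 2.0794 + 0.4055 = 2.4849.
Note: since some zeros are outside |z| ≤ r, the simplified n·log(r) form does NOT apply — only the inside zeros contribute.

I(r) ≈ 2.4849.


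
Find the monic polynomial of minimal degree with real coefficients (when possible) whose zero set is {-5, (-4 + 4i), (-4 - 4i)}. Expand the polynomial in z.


The polynomial is p(z) = ∏_{α ∈ S} (z − α), where S = {-5, (-4 + 4i), (-4 - 4i)}.
Expanding the product yields: p(z) = z^3 + 13·z^2 + 72·z + 160.
Note conjugate pairs combine to real quadratics: (z − (-4+4i))(z − (-4−4i)) = z² + 8z + 32.
The resulting polynomial has degree 3 and real coefficients as required.

p(z) = z^3 + 13·z^2 + 72·z + 160.


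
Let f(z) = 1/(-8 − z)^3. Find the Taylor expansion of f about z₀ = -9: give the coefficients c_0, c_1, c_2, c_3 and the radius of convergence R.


Let w = z − z₀, so z = z₀ + w.
Then -8 − z = -8 − (z₀ + w) = (-8 − z₀) − w = 1 − w.
f(z) = 1/(1 − w)^3 = (1/(1)^3) · (1 − w/(1))^{−3}.
By the binomial series (1−u)^{−3} = Σ_{n≥0} C(n+2, 2) u^n for |u|<1, with u = w/(1):
  c_n = C(n+2, 2) / (1)^(n+3).
  c_0 = 1/(1)^3 = 1.
  c_1 = 3/(1)^4 = 3.
  c_2 = 6/(1)^5 = 6.
  c_3 = 10/(1)^6 = 10.
The series is valid for |w/d| < 1, i.e. |z − z₀| < |d|.
Radius of convergence: R = |-8 − z₀| = |1| = 1 (distance from z₀ to the singularity z = -8).

c_0 = 1, c_1 = 3, c_2 = 6, c_3 = 10; R = 1.


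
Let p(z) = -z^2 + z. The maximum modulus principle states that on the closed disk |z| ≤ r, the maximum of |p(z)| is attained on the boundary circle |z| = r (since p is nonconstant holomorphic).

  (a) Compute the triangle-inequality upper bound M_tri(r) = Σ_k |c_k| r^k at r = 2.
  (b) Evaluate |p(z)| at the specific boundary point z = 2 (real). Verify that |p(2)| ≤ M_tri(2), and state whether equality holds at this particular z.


Coefficients: c_0 = 0, c_1 = 1, c_2 = -1. Radius r = 2.
Part (a). Triangle bound: M_tri(r) = Σ_k |c_k| r^k
  = |0|·2^0 + |1|·2^1 + |-1|·2^2
  = 0 + 2 + 4 = 6.
This bounds M(r) := max_{|z|=r} |p(z)| from above; equality holds iff all terms c_k z^k can be made to align in phase at a single z on |z|=r.
Part (b). At z = 2 (real, on the circle |z| = r):
  p(2) = (0)·2^0 + (1)·2^1 + (-1)·2^2 = -2.
  |p(2)| = 2.
Check: |p(2)| = 2 ≤ 6 = M_tri(2). ✓ Equality does not hold at z = 2 (the coefficients have mixed signs, so the terms do not all align in phase there).

M_tri(2) = 6; |p(2)| = 2; equality at z=2: no.


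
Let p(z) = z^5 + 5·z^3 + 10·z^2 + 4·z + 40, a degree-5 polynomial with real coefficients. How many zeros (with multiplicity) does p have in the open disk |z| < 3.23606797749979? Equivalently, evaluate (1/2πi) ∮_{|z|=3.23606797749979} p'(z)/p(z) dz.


The zeros of p are: -2, (0 + 2i), (0 - 2i), (1 + 2i), (1 - 2i).
Their magnitudes are: 2, 2, 2, 2.236, 2.236.
Zeros with |z| < R = 3.23606797749979: -2, (0 + 2i), (0 - 2i), (1 + 2i), (1 - 2i).
Count = 5.
By the argument principle, (1/2πi) ∮_{|z|=R} p'(z)/p(z) dz equals exactly this count.

Number of zeros inside |z| < 3.23606797749979: 5.


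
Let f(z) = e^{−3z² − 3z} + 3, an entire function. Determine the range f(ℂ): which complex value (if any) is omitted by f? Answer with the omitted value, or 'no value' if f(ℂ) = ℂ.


Little Picard bounds the complement of f(ℂ) to at most one point.
The exponent g(z) = −3z² − 3z is a nonconstant polynomial, hence surjective onto ℂ. So e^{g(z)} takes every value in {e^w : w ∈ ℂ} = ℂ ∖ {0}. Adding 3 shifts the range to ℂ ∖ {3}. f omits exactly 3.

Omitted value: 3.


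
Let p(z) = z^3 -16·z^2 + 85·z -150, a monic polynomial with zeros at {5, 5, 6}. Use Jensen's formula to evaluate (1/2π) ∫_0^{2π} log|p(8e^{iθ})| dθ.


Zeros: 5, 5, 6; r = 8.
Inside |z| < r: 5, 5, 6. Outside (|z| ≥ r): ∅.
p(0) = -150, so log|p(0)| = log(150) = 5.0106.
Apply Jensen: I(r) = log|p(0)| + Σ_k log(r/|z_k|), summed over zeros inside |z| < r.
  log(r/|z_k|) for z_k = 5: log(8/5) = 0.4700
  log(r/|z_k|) for z_k = 5: log(8/5) = 0.4700
  log(r/|z_k|) for z_k = 6: log(8/6) = 0.2877
Sum over inside zeros: 1.2277.
I(r) = log|p(0)| + (inside sum) = 5.0106 + 1.2277 = 6.2383.
Closed form (all zeros inside, monic): I(r) = n·log(r) = 3·log(8) = 6.2383. ✓

I(r) ≈ 6.2383.


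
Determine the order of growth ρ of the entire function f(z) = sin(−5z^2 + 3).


Write sin(w) = (e^{iw} ± e^{−iw})/(2 or 2i), so |sin(w)| ≤ e^{|w|}. With w = −5z^2 + 3, |w| ≤ 5r^2 + 3 on |z|=r, giving M(r) ≤ e^{5r^2 + 3} and ρ ≤ 2. For the lower bound, choose z on |z|=r with -5z^2 purely imaginary of modulus 5r^2; then |sin(−5z^2 + 3)| grows like e^{5r^2}/2, so ρ ≥ 2. Hence ρ = 2.
Therefore ρ = 2.

Order ρ = 2.


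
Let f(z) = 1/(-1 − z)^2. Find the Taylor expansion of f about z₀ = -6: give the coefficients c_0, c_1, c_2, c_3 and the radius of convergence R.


Let w = z − z₀, so z = z₀ + w.
Then -1 − z = -1 − (z₀ + w) = (-1 − z₀) − w = 5 − w.
f(z) = 1/(5 − w)^2 = (1/(5)^2) · (1 − w/(5))^{−2}.
By the binomial series (1−u)^{−2} = Σ_{n≥0} C(n+1, 1) u^n for |u|<1, with u = w/(5):
  c_n = C(n+1, 1) / (5)^(n+2).
  c_0 = 1/(5)^2 = 1/25.
  c_1 = 2/(5)^3 = 2/125.
  c_2 = 3/(5)^4 = 3/625.
  c_3 = 4/(5)^5 = 4/3125.
The series is valid for |w/d| < 1, i.e. |z − z₀| < |d|.
Radius of convergence: R = |-1 − z₀| = |5| = 5 (distance from z₀ to the singularity z = -1).

c_0 = 1/25, c_1 = 2/125, c_2 = 3/625, c_3 = 4/3125; R = 5.


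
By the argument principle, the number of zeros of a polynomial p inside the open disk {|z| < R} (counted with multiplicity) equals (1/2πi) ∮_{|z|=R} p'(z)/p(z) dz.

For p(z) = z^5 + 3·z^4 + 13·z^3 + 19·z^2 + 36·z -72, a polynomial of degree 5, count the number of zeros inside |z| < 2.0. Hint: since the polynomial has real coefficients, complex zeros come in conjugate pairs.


The zeros of p are: (-2 + 2i), (-2 - 2i), (0 + 3i), (0 - 3i), 1.
Their magnitudes are: 2.828, 2.828, 3, 3, 1.
Zeros with |z| < R = 2.0: 1.
Count = 1.
By the argument principle, (1/2πi) ∮_{|z|=R} p'(z)/p(z) dz equals exactly this count.

Number of zeros inside |z| < 2.0: 1.


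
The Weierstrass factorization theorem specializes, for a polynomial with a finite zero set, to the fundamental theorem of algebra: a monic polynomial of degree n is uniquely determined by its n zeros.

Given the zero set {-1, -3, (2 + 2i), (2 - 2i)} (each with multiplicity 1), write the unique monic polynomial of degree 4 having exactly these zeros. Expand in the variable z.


The polynomial is p(z) = ∏_{α ∈ S} (z − α), where S = {-1, -3, (2 + 2i), (2 - 2i)}.
Expanding the product yields: p(z) = z^4 -5·z^2 + 20·z + 24.
Note conjugate pairs combine to real quadratics: (z − (2+2i))(z − (2−2i)) = z² − 4z + 8.
The resulting polynomial has degree 4 and real coefficients as required.

p(z) = z^4 -5·z^2 + 20·z + 24.


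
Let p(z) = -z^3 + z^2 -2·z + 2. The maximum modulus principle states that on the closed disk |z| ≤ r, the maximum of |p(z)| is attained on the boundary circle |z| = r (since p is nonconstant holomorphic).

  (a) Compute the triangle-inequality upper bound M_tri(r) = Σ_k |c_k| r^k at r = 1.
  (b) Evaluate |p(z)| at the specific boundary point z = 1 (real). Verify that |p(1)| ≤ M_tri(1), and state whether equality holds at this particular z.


Coefficients: c_0 = 2, c_1 = -2, c_2 = 1, c_3 = -1. Radius r = 1.
Part (a). Triangle bound: M_tri(r) = Σ_k |c_k| r^k
  = |2|·1^0 + |-2|·1^1 + |1|·1^2 + |-1|·1^3
  = 2 + 2 + 1 + 1 = 6.
This bounds M(r) := max_{|z|=r} |p(z)| from above; equality holds iff all terms c_k z^k can be made to align in phase at a single z on |z|=r.
Part (b). At z = 1 (real, on the circle |z| = r):
  p(1) = (2)·1^0 + (-2)·1^1 + (1)·1^2 + (-1)·1^3 = 0.
  |p(1)| = 0.
Check: |p(1)| = 0 ≤ 6 = M_tri(1). ✓ Equality does not hold at z = 1 (the coefficients have mixed signs, so the terms do not all align in phase there).

M_tri(1) = 6; |p(1)| = 0; equality at z=1: no.


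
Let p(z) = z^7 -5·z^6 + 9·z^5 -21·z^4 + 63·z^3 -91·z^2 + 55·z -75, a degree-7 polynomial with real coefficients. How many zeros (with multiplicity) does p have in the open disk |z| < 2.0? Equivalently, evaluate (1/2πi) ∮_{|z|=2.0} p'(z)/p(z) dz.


The zeros of p are: (-1 + 2i), (-1 - 2i), (2 + 1i), (2 - 1i), 3, (0 + 1i), (0 - 1i).
Their magnitudes are: 2.236, 2.236, 2.236, 2.236, 3, 1, 1.
Zeros with |z| < R = 2.0: (0 + 1i), (0 - 1i).
Count = 2.
By the argument principle, (1/2πi) ∮_{|z|=R} p'(z)/p(z) dz equals exactly this count.

Number of zeros inside |z| < 2.0: 2.


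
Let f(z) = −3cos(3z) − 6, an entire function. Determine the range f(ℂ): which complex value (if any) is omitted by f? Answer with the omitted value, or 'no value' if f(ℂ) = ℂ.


Little Picard bounds the complement of f(ℂ) to at most one point.
cos is entire and surjective onto ℂ: for every w ∈ ℂ, cos(ζ) = w has a solution ζ ∈ ℂ (e.g., via the complex inverse arccos). With ζ = 3z this gives z = ζ/(3). Then -3·cos(3z) takes every value in -3·ℂ = ℂ, and adding -6 is a bijection of ℂ. So f is surjective and omits no value. (Note: only on the real line is cos bounded by [−1, 1].)

Omitted value: no value.


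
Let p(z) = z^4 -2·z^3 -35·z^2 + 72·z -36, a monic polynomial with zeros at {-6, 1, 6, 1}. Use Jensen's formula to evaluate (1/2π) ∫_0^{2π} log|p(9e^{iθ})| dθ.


Zeros: -6, 1, 1, 6; r = 9.
Inside |z| < r: -6, 1, 1, 6. Outside (|z| ≥ r): ∅.
p(0) = -36, so log|p(0)| = log(36) = 3.5835.
Apply Jensen: I(r) = log|p(0)| + Σ_k log(r/|z_k|), summed over zeros inside |z| < r.
  log(r/|z_k|) for z_k = -6: log(9/6) = 0.4055
  log(r/|z_k|) for z_k = 1: log(9/1) = 2.1972
  log(r/|z_k|) for z_k = 6: log(9/6) = 0.4055
  log(r/|z_k|) for z_k = 1: log(9/1) = 2.1972
Sum over inside zeros: 5.2054.
I(r) = log|p(0)| + (inside sum) = 3.5835 + 5.2054 = 8.7889.
Closed form (all zeros inside, monic): I(r) = n·log(r) = 4·log(9) = 8.7889. ✓

I(r) ≈ 8.7889.


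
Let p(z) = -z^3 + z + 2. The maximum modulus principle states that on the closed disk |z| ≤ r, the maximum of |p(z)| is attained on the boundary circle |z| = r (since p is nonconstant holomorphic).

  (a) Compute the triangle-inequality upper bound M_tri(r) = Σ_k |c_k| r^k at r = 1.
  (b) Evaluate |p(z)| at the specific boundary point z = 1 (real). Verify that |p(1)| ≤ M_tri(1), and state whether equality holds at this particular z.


Coefficients: c_0 = 2, c_1 = 1, c_2 = 0, c_3 = -1. Radius r = 1.
Part (a). Triangle bound: M_tri(r) = Σ_k |c_k| r^k
  = |2|·1^0 + |1|·1^1 + |0|·1^2 + |-1|·1^3
  = 2 + 1 + 0 + 1 = 4.
This bounds M(r) := max_{|z|=r} |p(z)| from above; equality holds iff all terms c_k z^k can be made to align in phase at a single z on |z|=r.
Part (b). At z = 1 (real, on the circle |z| = r):
  p(1) = (2)·1^0 + (1)·1^1 + (0)·1^2 + (-1)·1^3 = 2.
  |p(1)| = 2.
Check: |p(1)| = 2 ≤ 4 = M_tri(1). ✓ Equality does not hold at z = 1 (the coefficients have mixed signs, so the terms do not all align in phase there).

M_tri(1) = 4; |p(1)| = 2; equality at z=1: no.


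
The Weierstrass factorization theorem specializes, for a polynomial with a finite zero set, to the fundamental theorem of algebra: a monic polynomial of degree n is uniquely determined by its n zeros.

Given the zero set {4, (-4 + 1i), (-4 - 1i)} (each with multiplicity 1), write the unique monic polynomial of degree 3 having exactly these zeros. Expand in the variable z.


The polynomial is p(z) = ∏_{α ∈ S} (z − α), where S = {4, (-4 + 1i), (-4 - 1i)}.
Expanding the product yields: p(z) = z^3 + 4·z^2 -15·z -68.
Note conjugate pairs combine to real quadratics: (z − (-4+1i))(z − (-4−1i)) = z² + 8z + 17.
The resulting polynomial has degree 3 and real coefficients as required.

p(z) = z^3 + 4·z^2 -15·z -68.


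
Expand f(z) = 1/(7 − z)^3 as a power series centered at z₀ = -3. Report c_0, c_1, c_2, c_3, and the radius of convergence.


Let w = z − z₀, so z = z₀ + w.
Then 7 − z = 7 − (z₀ + w) = (7 − z₀) − w = 10 − w.
f(z) = 1/(10 − w)^3 = (1/(10)^3) · (1 − w/(10))^{−3}.
By the binomial series (1−u)^{−3} = Σ_{n≥0} C(n+2, 2) u^n for |u|<1, with u = w/(10):
  c_n = C(n+2, 2) / (10)^(n+3).
  c_0 = 1/(10)^3 = 1/1000.
  c_1 = 3/(10)^4 = 3/10000.
  c_2 = 6/(10)^5 = 3/50000.
  c_3 = 10/(10)^6 = 1/100000.
The series is valid for |w/d| < 1, i.e. |z − z₀| < |d|.
Radius of convergence: R = |7 − z₀| = |10| = 10 (distance from z₀ to the singularity z = 7).

c_0 = 1/1000, c_1 = 3/10000, c_2 = 3/50000, c_3 = 1/100000; R = 10.


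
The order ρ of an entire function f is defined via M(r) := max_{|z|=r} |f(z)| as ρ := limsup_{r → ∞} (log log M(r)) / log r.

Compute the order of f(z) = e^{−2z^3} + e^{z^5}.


Each summand is entire of order 3 and 5 respectively (as in the single-exponential case). The order of a sum is at most the max of the orders, so ρ ≤ 5. For the lower bound: on |z|=r choose arg z so that 1z^5 is real positive; then |e^{1z^5}| = e^{1r^5} while |e^{-2z^3}| ≤ e^{2r^3} = o(e^{1r^5}). So |f| ≥ e^{1r^5}(1 − o(1)) and ρ ≥ 5. Hence ρ = max(3, 5) = 5.
Therefore ρ = 5.

Order ρ = 5.


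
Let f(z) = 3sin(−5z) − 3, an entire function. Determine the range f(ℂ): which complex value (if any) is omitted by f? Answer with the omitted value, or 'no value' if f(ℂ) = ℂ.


Little Picard bounds the complement of f(ℂ) to at most one point.
sin is entire and surjective onto ℂ: for every w ∈ ℂ, sin(ζ) = w has a solution ζ ∈ ℂ (e.g., via the complex inverse arcsin). With ζ = −5z this gives z = ζ/(-5). Then 3·sin(−5z) takes every value in 3·ℂ = ℂ, and adding -3 is a bijection of ℂ. So f is surjective and omits no value. (Note: only on the real line is sin bounded by [−1, 1].)

Omitted value: no value.


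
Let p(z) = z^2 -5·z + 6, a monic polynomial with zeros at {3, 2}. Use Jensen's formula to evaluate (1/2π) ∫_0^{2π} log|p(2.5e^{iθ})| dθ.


Zeros: 2, 3; r = 2.5.
Inside |z| < r: 2. Outside (|z| ≥ r): 3.
p(0) = 6, so log|p(0)| = log(6) = 1.7918.
Apply Jensen: I(r) = log|p(0)| + Σ_k log(r/|z_k|), summed over zeros inside |z| < r.
  log(r/|z_k|) for z_k = 2: log(2.5/2) = 0.2231
  Outside zeros (3) contribute nothing to the Jensen sum.
Sum over inside zeros: 0.2231.
I(r) = log|p(0)| + (inside sum) = 1.7918 + 0.2231 = 2.0149.
Note: since some zeros are outside |z| ≤ r, the simplified n·log(r) form does NOT apply — only the inside zeros contribute.

I(r) ≈ 2.0149.


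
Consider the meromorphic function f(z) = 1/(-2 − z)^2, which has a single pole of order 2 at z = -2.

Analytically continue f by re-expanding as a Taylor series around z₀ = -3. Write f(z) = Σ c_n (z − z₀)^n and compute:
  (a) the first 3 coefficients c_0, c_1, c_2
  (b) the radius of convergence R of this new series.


Let w = z − z₀, so z = z₀ + w.
Then -2 − z = -2 − (z₀ + w) = (-2 − z₀) − w = 1 − w.
f(z) = 1/(1 − w)^2 = (1/(1)^2) · (1 − w/(1))^{−2}.
By the binomial series (1−u)^{−2} = Σ_{n≥0} C(n+1, 1) u^n for |u|<1, with u = w/(1):
  c_n = C(n+1, 1) / (1)^(n+2).
  c_0 = 1/(1)^2 = 1.
  c_1 = 2/(1)^3 = 2.
  c_2 = 3/(1)^4 = 3.
The series is valid for |w/d| < 1, i.e. |z − z₀| < |d|.
Radius of convergence: R = |-2 − z₀| = |1| = 1 (distance from z₀ to the singularity z = -2).

c_0 = 1, c_1 = 2, c_2 = 3; R = 1.


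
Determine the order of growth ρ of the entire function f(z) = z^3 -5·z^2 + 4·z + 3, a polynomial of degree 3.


|f(z)| ≤ Σ|c_k|·r^k = O(r^3) as r → ∞. Polynomial growth is O(e^{r^ε}) for every ε > 0 (since r^3/e^{r^ε} → 0), so ρ ≤ ε for all ε > 0, i.e. ρ = 0. Every nonconstant polynomial has order 0.
Therefore ρ = 0.

Order ρ = 0.


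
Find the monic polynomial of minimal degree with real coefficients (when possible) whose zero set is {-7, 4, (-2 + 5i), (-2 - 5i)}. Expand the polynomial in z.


The polynomial is p(z) = ∏_{α ∈ S} (z − α), where S = {-7, 4, (-2 + 5i), (-2 - 5i)}.
Expanding the product yields: p(z) = z^4 + 7·z^3 + 13·z^2 -25·z -812.
Note conjugate pairs combine to real quadratics: (z − (-2+5i))(z − (-2−5i)) = z² + 4z + 29.
The resulting polynomial has degree 4 and real coefficients as required.

p(z) = z^4 + 7·z^3 + 13·z^2 -25·z -812.


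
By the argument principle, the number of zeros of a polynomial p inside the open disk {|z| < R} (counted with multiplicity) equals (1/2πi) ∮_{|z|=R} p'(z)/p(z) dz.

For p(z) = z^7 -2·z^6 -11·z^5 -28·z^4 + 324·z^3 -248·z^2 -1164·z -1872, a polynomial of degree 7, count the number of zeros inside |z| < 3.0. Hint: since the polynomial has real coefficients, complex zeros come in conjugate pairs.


The zeros of p are: 4, (3 + 2i), (3 - 2i), (-1 + 1i), (-1 - 1i), (-3 + 3i), (-3 - 3i).
Their magnitudes are: 4, 3.606, 3.606, 1.414, 1.414, 4.243, 4.243.
Zeros with |z| < R = 3.0: (-1 + 1i), (-1 - 1i).
Count = 2.
By the argument principle, (1/2πi) ∮_{|z|=R} p'(z)/p(z) dz equals exactly this count.

Number of zeros inside |z| < 3.0: 2.


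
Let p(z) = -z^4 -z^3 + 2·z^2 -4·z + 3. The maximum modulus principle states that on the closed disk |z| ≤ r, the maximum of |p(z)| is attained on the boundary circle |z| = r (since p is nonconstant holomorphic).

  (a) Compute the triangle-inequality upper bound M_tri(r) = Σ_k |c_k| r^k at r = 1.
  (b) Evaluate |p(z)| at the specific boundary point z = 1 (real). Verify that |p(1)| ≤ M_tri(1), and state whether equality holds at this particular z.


Coefficients: c_0 = 3, c_1 = -4, c_2 = 2, c_3 = -1, c_4 = -1. Radius r = 1.
Part (a). Triangle bound: M_tri(r) = Σ_k |c_k| r^k
  = |3|·1^0 + |-4|·1^1 + |2|·1^2 + |-1|·1^3 + |-1|·1^4
  = 3 + 4 + 2 + 1 + 1 = 11.
This bounds M(r) := max_{|z|=r} |p(z)| from above; equality holds iff all terms c_k z^k can be made to align in phase at a single z on |z|=r.
Part (b). At z = 1 (real, on the circle |z| = r):
  p(1) = (3)·1^0 + (-4)·1^1 + (2)·1^2 + (-1)·1^3 + (-1)·1^4 = -1.
  |p(1)| = 1.
Check: |p(1)| = 1 ≤ 11 = M_tri(1). ✓ Equality does not hold at z = 1 (the coefficients have mixed signs, so the terms do not all align in phase there).

M_tri(1) = 11; |p(1)| = 1; equality at z=1: no.


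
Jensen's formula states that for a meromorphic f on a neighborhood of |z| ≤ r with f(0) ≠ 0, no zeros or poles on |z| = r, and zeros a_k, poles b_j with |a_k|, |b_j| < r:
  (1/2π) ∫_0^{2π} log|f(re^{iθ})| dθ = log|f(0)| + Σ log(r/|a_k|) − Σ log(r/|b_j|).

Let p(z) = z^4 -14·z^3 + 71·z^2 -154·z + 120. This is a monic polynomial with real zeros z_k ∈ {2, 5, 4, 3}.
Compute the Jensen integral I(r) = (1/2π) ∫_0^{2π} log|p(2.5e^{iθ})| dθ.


Zeros: 2, 3, 4, 5; r = 2.5.
Inside |z| < r: 2. Outside (|z| ≥ r): 3, 4, 5.
p(0) = 120, so log|p(0)| = log(120) = 4.7875.
Apply Jensen: I(r) = log|p(0)| + Σ_k log(r/|z_k|), summed over zeros inside |z| < r.
  log(r/|z_k|) for z_k = 2: log(2.5/2) = 0.2231
  Outside zeros (3, 4, 5) contribute nothing to the Jensen sum.
Sum over inside zeros: 0.2231.
I(r) = log|p(0)| + (inside sum) = 4.7875 + 0.2231 = 5.0106.
Note: since some zeros are outside |z| ≤ r, the simplified n·log(r) form does NOT apply — only the inside zeros contribute.

I(r) ≈ 5.0106.


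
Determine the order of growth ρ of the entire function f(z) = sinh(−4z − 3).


sinh(w) is a linear combination of e^{iw} and e^{−iw} (or e^w, e^{−w} in the hyperbolic case), so |sinh(w)| ≤ e^{|w|}. With w = −4z − 3, |w| ≤ 4|z| + 3 = 4r + 3 on |z| = r, giving M(r) ≤ e^{4r + 3}, so ρ ≤ 1. On a suitable ray (z = it for sin/cos; z = t for sinh/cosh, t real → ∞), |sinh(−4z − 3)| grows like e^{4|t|}/2, so ρ ≥ 1. Hence ρ = 1.
Therefore ρ = 1.

Order ρ = 1.


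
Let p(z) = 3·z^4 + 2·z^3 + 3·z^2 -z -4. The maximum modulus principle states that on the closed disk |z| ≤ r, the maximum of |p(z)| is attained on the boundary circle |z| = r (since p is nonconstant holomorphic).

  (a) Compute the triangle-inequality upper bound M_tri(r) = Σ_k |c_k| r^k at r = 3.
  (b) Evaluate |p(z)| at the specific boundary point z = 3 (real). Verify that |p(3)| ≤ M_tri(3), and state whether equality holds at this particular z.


Coefficients: c_0 = -4, c_1 = -1, c_2 = 3, c_3 = 2, c_4 = 3. Radius r = 3.
Part (a). Triangle bound: M_tri(r) = Σ_k |c_k| r^k
  = |-4|·3^0 + |-1|·3^1 + |3|·3^2 + |2|·3^3 + |3|·3^4
  = 4 + 3 + 27 + 54 + 243 = 331.
This bounds M(r) := max_{|z|=r} |p(z)| from above; equality holds iff all terms c_k z^k can be made to align in phase at a single z on |z|=r.
Part (b). At z = 3 (real, on the circle |z| = r):
  p(3) = (-4)·3^0 + (-1)·3^1 + (3)·3^2 + (2)·3^3 + (3)·3^4 = 317.
  |p(3)| = 317.
Check: |p(3)| = 317 ≤ 331 = M_tri(3). ✓ Equality does not hold at z = 3 (the coefficients have mixed signs, so the terms do not all align in phase there).

M_tri(3) = 331; |p(3)| = 317; equality at z=3: no.


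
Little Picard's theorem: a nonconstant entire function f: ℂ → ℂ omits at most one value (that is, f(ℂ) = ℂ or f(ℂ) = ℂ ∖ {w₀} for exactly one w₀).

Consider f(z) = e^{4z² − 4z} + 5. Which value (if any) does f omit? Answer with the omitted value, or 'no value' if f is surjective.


Little Picard bounds the complement of f(ℂ) to at most one point.
The exponent g(z) = 4z² − 4z is a nonconstant polynomial, hence surjective onto ℂ. So e^{g(z)} takes every value in {e^w : w ∈ ℂ} = ℂ ∖ {0}. Adding 5 shifts the range to ℂ ∖ {5}. f omits exactly 5.

Omitted value: 5.


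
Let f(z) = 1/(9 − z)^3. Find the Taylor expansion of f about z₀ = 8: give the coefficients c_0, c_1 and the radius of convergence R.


Let w = z − z₀, so z = z₀ + w.
Then 9 − z = 9 − (z₀ + w) = (9 − z₀) − w = 1 − w.
f(z) = 1/(1 − w)^3 = (1/(1)^3) · (1 − w/(1))^{−3}.
By the binomial series (1−u)^{−3} = Σ_{n≥0} C(n+2, 2) u^n for |u|<1, with u = w/(1):
  c_n = C(n+2, 2) / (1)^(n+3).
  c_0 = 1/(1)^3 = 1.
  c_1 = 3/(1)^4 = 3.
The series is valid for |w/d| < 1, i.e. |z − z₀| < |d|.
Radius of convergence: R = |9 − z₀| = |1| = 1 (distance from z₀ to the singularity z = 9).

c_0 = 1, c_1 = 3; R = 1.


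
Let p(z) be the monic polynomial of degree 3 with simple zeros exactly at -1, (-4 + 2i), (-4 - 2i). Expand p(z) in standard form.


The polynomial is p(z) = ∏_{α ∈ S} (z − α), where S = {-1, (-4 + 2i), (-4 - 2i)}.
Expanding the product yields: p(z) = z^3 + 9·z^2 + 28·z + 20.
Note conjugate pairs combine to real quadratics: (z − (-4+2i))(z − (-4−2i)) = z² + 8z + 20.
The resulting polynomial has degree 3 and real coefficients as required.

p(z) = z^3 + 9·z^2 + 28·z + 20.


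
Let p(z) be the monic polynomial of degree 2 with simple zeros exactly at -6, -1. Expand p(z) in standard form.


The polynomial is p(z) = ∏_{α ∈ S} (z − α), where S = {-6, -1}.
Expanding the product yields: p(z) = z^2 + 7·z + 6.
The resulting polynomial has degree 2 and real coefficients as required.

p(z) = z^2 + 7·z + 6.


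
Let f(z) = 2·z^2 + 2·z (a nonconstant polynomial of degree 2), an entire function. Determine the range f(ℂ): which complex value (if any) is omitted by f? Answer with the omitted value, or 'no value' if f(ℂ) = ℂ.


Little Picard bounds the complement of f(ℂ) to at most one point.
For every w ∈ ℂ, the equation p(z) − w = 0 is a nonconstant polynomial in z and hence has at least one root by the fundamental theorem of algebra. So p is surjective onto ℂ, omitting no value.

Omitted value: no value.


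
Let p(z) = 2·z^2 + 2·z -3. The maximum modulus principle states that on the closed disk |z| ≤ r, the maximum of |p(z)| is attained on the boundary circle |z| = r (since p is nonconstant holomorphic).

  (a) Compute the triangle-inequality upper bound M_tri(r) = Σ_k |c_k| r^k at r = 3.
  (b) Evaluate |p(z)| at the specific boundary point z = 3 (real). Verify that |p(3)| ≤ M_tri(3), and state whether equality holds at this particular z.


Coefficients: c_0 = -3, c_1 = 2, c_2 = 2. Radius r = 3.
Part (a). Triangle bound: M_tri(r) = Σ_k |c_k| r^k
  = |-3|·3^0 + |2|·3^1 + |2|·3^2
  = 3 + 6 + 18 = 27.
This bounds M(r) := max_{|z|=r} |p(z)| from above; equality holds iff all terms c_k z^k can be made to align in phase at a single z on |z|=r.
Part (b). At z = 3 (real, on the circle |z| = r):
  p(3) = (-3)·3^0 + (2)·3^1 + (2)·3^2 = 21.
  |p(3)| = 21.
Check: |p(3)| = 21 ≤ 27 = M_tri(3). ✓ Equality does not hold at z = 3 (the coefficients have mixed signs, so the terms do not all align in phase there).

M_tri(3) = 27; |p(3)| = 21; equality at z=3: no.


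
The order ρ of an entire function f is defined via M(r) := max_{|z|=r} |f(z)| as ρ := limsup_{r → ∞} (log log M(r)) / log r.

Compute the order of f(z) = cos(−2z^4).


Write cos(w) = (e^{iw} ± e^{−iw})/(2 or 2i), so |cos(w)| ≤ e^{|w|}. With w = −2z^4, |w| ≤ 2r^4 + 0 on |z|=r, giving M(r) ≤ e^{2r^4 + 0} and ρ ≤ 4. For the lower bound, choose z on |z|=r with -2z^4 purely imaginary of modulus 2r^4; then |cos(−2z^4)| grows like e^{2r^4}/2, so ρ ≥ 4. Hence ρ = 4.
Therefore ρ = 4.

Order ρ = 4.


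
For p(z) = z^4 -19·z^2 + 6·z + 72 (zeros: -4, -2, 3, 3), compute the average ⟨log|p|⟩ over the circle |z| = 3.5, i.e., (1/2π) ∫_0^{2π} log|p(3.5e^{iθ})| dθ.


Zeros: -4, -2, 3, 3; r = 3.5.
Inside |z| < r: -2, 3, 3. Outside (|z| ≥ r): -4.
p(0) = 72, so log|p(0)| = log(72) = 4.2767.
Apply Jensen: I(r) = log|p(0)| + Σ_k log(r/|z_k|), summed over zeros inside |z| < r.
  log(r/|z_k|) for z_k = -2: log(3.5/2) = 0.5596
  log(r/|z_k|) for z_k = 3: log(3.5/3) = 0.1542
  log(r/|z_k|) for z_k = 3: log(3.5/3) = 0.1542
  Outside zeros (-4) contribute nothing to the Jensen sum.
Sum over inside zeros: 0.8679.
I(r) = log|p(0)| + (inside sum) = 4.2767 + 0.8679 = 5.1446.
Note: since some zeros are outside |z| ≤ r, the simplified n·log(r) form does NOT apply — only the inside zeros contribute.

I(r) ≈ 5.1446.


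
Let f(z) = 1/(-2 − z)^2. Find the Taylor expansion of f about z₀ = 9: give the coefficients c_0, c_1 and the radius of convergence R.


Let w = z − z₀, so z = z₀ + w.
Then -2 − z = -2 − (z₀ + w) = (-2 − z₀) − w = -11 − w.
f(z) = 1/(-11 − w)^2 = (1/(-11)^2) · (1 − w/(-11))^{−2}.
By the binomial series (1−u)^{−2} = Σ_{n≥0} C(n+1, 1) u^n for |u|<1, with u = w/(-11):
  c_n = C(n+1, 1) / (-11)^(n+2).
  c_0 = 1/(-11)^2 = 1/121.
  c_1 = 2/(-11)^3 = -2/1331.
The series is valid for |w/d| < 1, i.e. |z − z₀| < |d|.
Radius of convergence: R = |-2 − z₀| = |-11| = 11 (distance from z₀ to the singularity z = -2).

c_0 = 1/121, c_1 = -2/1331; R = 11.


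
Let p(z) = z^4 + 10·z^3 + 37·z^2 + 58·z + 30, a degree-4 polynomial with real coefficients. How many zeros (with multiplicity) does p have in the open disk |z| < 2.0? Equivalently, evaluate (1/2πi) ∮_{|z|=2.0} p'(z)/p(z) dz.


The zeros of p are: (-3 + 1i), (-3 - 1i), -3, -1.
Their magnitudes are: 3.162, 3.162, 3, 1.
Zeros with |z| < R = 2.0: -1.
Count = 1.
By the argument principle, (1/2πi) ∮_{|z|=R} p'(z)/p(z) dz equals exactly this count.

Number of zeros inside |z| < 2.0: 1.


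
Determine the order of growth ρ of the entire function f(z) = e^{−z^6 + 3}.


|e^{−z^6 + 3}| = e^{Re(-1·z^6) + 3} ≤ e^{1|z|^6 + 3} = e^{1r^6 + 3} on |z| = r, so ρ ≤ 6. Choosing z on |z|=r so that -1·z^6 is real positive (always possible by picking arg z appropriately) gives |f(z)| = e^{1r^6 + 3}, matching the bound. The additive constant 3 does not affect log log M(r) ~ 6·log r. Hence ρ = 6.
Therefore ρ = 6.

Order ρ = 6.


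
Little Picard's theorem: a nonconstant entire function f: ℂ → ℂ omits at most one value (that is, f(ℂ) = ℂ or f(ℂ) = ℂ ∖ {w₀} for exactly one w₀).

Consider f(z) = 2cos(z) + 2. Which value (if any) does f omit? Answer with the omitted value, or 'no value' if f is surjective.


Little Picard bounds the complement of f(ℂ) to at most one point.
cos is entire and surjective onto ℂ: for every w ∈ ℂ, cos(ζ) = w has a solution ζ ∈ ℂ (e.g., via the complex inverse arccos). With ζ = z this gives z = ζ/(1). Then 2·cos(z) takes every value in 2·ℂ = ℂ, and adding 2 is a bijection of ℂ. So f is surjective and omits no value. (Note: only on the real line is cos bounded by [−1, 1].)

Omitted value: no value.


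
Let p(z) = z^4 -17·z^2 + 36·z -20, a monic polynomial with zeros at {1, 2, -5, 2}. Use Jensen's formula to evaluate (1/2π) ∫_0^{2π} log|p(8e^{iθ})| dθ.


Zeros: -5, 1, 2, 2; r = 8.
Inside |z| < r: -5, 1, 2, 2. Outside (|z| ≥ r): ∅.
p(0) = -20, so log|p(0)| = log(20) = 2.9957.
Apply Jensen: I(r) = log|p(0)| + Σ_k log(r/|z_k|), summed over zeros inside |z| < r.
  log(r/|z_k|) for z_k = 1: log(8/1) = 2.0794
  log(r/|z_k|) for z_k = 2: log(8/2) = 1.3863
  log(r/|z_k|) for z_k = -5: log(8/5) = 0.4700
  log(r/|z_k|) for z_k = 2: log(8/2) = 1.3863
Sum over inside zeros: 5.3220.
I(r) = log|p(0)| + (inside sum) = 2.9957 + 5.3220 = 8.3178.
Closed form (all zeros inside, monic): I(r) = n·log(r) = 4·log(8) = 8.3178. ✓

I(r) ≈ 8.3178.


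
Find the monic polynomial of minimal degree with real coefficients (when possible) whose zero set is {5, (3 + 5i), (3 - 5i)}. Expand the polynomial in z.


The polynomial is p(z) = ∏_{α ∈ S} (z − α), where S = {5, (3 + 5i), (3 - 5i)}.
Expanding the product yields: p(z) = z^3 -11·z^2 + 64·z -170.
Note conjugate pairs combine to real quadratics: (z − (3+5i))(z − (3−5i)) = z² − 6z + 34.
The resulting polynomial has degree 3 and real coefficients as required.

p(z) = z^3 -11·z^2 + 64·z -170.


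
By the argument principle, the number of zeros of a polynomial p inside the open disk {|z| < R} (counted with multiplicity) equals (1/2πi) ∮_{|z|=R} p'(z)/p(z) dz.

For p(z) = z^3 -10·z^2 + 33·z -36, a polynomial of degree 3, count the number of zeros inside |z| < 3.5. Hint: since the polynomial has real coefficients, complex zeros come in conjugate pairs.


The zeros of p are: 3, 4, 3.
Their magnitudes are: 3, 4, 3.
Zeros with |z| < R = 3.5: 3, 3.
Count = 2.
By the argument principle, (1/2πi) ∮_{|z|=R} p'(z)/p(z) dz equals exactly this count.

Number of zeros inside |z| < 3.5: 2.


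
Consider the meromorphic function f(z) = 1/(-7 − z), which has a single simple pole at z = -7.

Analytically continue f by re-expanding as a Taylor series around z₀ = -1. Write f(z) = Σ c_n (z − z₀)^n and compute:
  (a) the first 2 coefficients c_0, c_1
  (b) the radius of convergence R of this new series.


Let w = z − z₀, so z = z₀ + w.
Then -7 − z = -7 − (z₀ + w) = (-7 − z₀) − w = -6 − w.
f(z) = 1/(-6 − w) = (1/(-6)) · 1/(1 − w/(-6)) = Σ_{n≥0} w^n / (-6)^(n+1).
So c_n = 1/(-6)^(n+1):
  c_0 = 1/(-6)^1 = -1/6.
  c_1 = 1/(-6)^2 = 1/36.
The series is valid for |w/d| < 1, i.e. |z − z₀| < |d|.
Radius of convergence: R = |-7 − z₀| = |-6| = 6 (distance from z₀ to the singularity z = -7).

c_0 = -1/6, c_1 = 1/36; R = 6.


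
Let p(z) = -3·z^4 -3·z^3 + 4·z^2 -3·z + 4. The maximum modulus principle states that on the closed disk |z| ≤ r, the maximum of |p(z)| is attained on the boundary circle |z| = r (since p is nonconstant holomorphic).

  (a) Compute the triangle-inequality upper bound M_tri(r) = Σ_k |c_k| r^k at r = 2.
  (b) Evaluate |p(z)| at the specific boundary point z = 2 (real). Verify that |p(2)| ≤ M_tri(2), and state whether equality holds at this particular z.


Coefficients: c_0 = 4, c_1 = -3, c_2 = 4, c_3 = -3, c_4 = -3. Radius r = 2.
Part (a). Triangle bound: M_tri(r) = Σ_k |c_k| r^k
  = |4|·2^0 + |-3|·2^1 + |4|·2^2 + |-3|·2^3 + |-3|·2^4
  = 4 + 6 + 16 + 24 + 48 = 98.
This bounds M(r) := max_{|z|=r} |p(z)| from above; equality holds iff all terms c_k z^k can be made to align in phase at a single z on |z|=r.
Part (b). At z = 2 (real, on the circle |z| = r):
  p(2) = (4)·2^0 + (-3)·2^1 + (4)·2^2 + (-3)·2^3 + (-3)·2^4 = -58.
  |p(2)| = 58.
Check: |p(2)| = 58 ≤ 98 = M_tri(2). ✓ Equality does not hold at z = 2 (the coefficients have mixed signs, so the terms do not all align in phase there).

M_tri(2) = 98; |p(2)| = 58; equality at z=2: no.


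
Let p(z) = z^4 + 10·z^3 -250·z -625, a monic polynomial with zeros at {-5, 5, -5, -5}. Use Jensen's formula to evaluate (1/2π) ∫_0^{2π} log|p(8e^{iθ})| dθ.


Zeros: -5, -5, -5, 5; r = 8.
Inside |z| < r: -5, -5, -5, 5. Outside (|z| ≥ r): ∅.
p(0) = -625, so log|p(0)| = log(625) = 6.4378.
Apply Jensen: I(r) = log|p(0)| + Σ_k log(r/|z_k|), summed over zeros inside |z| < r.
  log(r/|z_k|) for z_k = -5: log(8/5) = 0.4700
  log(r/|z_k|) for z_k = 5: log(8/5) = 0.4700
  log(r/|z_k|) for z_k = -5: log(8/5) = 0.4700
  log(r/|z_k|) for z_k = -5: log(8/5) = 0.4700
Sum over inside zeros: 1.8800.
I(r) = log|p(0)| + (inside sum) = 6.4378 + 1.8800 = 8.3178.
Closed form (all zeros inside, monic): I(r) = n·log(r) = 4·log(8) = 8.3178. ✓

I(r) ≈ 8.3178.


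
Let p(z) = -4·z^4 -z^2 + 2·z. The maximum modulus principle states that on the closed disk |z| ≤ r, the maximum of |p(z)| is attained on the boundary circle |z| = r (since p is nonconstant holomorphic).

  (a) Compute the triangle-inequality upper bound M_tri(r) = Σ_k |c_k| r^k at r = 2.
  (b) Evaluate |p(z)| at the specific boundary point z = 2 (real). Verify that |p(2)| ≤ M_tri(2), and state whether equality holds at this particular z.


Coefficients: c_0 = 0, c_1 = 2, c_2 = -1, c_3 = 0, c_4 = -4. Radius r = 2.
Part (a). Triangle bound: M_tri(r) = Σ_k |c_k| r^k
  = |0|·2^0 + |2|·2^1 + |-1|·2^2 + |0|·2^3 + |-4|·2^4
  = 0 + 4 + 4 + 0 + 64 = 72.
This bounds M(r) := max_{|z|=r} |p(z)| from above; equality holds iff all terms c_k z^k can be made to align in phase at a single z on |z|=r.
Part (b). At z = 2 (real, on the circle |z| = r):
  p(2) = (0)·2^0 + (2)·2^1 + (-1)·2^2 + (0)·2^3 + (-4)·2^4 = -64.
  |p(2)| = 64.
Check: |p(2)| = 64 ≤ 72 = M_tri(2). ✓ Equality does not hold at z = 2 (the coefficients have mixed signs, so the terms do not all align in phase there).

M_tri(2) = 72; |p(2)| = 64; equality at z=2: no.


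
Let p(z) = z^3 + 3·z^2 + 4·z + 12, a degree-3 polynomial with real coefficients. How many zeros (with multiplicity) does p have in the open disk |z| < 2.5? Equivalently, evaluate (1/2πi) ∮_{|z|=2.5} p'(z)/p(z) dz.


The zeros of p are: -3, (0 + 2i), (0 - 2i).
Their magnitudes are: 3, 2, 2.
Zeros with |z| < R = 2.5: (0 + 2i), (0 - 2i).
Count = 2.
By the argument principle, (1/2πi) ∮_{|z|=R} p'(z)/p(z) dz equals exactly this count.

Number of zeros inside |z| < 2.5: 2.


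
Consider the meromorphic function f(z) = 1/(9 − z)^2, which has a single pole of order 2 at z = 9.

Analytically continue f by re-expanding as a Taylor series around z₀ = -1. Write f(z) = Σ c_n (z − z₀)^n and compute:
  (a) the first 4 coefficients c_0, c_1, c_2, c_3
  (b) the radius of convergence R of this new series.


Let w = z − z₀, so z = z₀ + w.
Then 9 − z = 9 − (z₀ + w) = (9 − z₀) − w = 10 − w.
f(z) = 1/(10 − w)^2 = (1/(10)^2) · (1 − w/(10))^{−2}.
By the binomial series (1−u)^{−2} = Σ_{n≥0} C(n+1, 1) u^n for |u|<1, with u = w/(10):
  c_n = C(n+1, 1) / (10)^(n+2).
  c_0 = 1/(10)^2 = 1/100.
  c_1 = 2/(10)^3 = 1/500.
  c_2 = 3/(10)^4 = 3/10000.
  c_3 = 4/(10)^5 = 1/25000.
The series is valid for |w/d| < 1, i.e. |z − z₀| < |d|.
Radius of convergence: R = |9 − z₀| = |10| = 10 (distance from z₀ to the singularity z = 9).

c_0 = 1/100, c_1 = 1/500, c_2 = 3/10000, c_3 = 1/25000; R = 10.


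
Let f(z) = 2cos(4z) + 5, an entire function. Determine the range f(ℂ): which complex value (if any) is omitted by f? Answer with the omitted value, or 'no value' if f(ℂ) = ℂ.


Little Picard bounds the complement of f(ℂ) to at most one point.
cos is entire and surjective onto ℂ: for every w ∈ ℂ, cos(ζ) = w has a solution ζ ∈ ℂ (e.g., via the complex inverse arccos). With ζ = 4z this gives z = ζ/(4). Then 2·cos(4z) takes every value in 2·ℂ = ℂ, and adding 5 is a bijection of ℂ. So f is surjective and omits no value. (Note: only on the real line is cos bounded by [−1, 1].)

Omitted value: no value.


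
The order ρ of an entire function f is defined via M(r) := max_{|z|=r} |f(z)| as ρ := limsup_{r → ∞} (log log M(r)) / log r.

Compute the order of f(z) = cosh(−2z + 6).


cosh(w) is a linear combination of e^{iw} and e^{−iw} (or e^w, e^{−w} in the hyperbolic case), so |cosh(w)| ≤ e^{|w|}. With w = −2z + 6, |w| ≤ 2|z| + 6 = 2r + 6 on |z| = r, giving M(r) ≤ e^{2r + 6}, so ρ ≤ 1. On a suitable ray (z = it for sin/cos; z = t for sinh/cosh, t real → ∞), |cosh(−2z + 6)| grows like e^{2|t|}/2, so ρ ≥ 1. Hence ρ = 1.
Therefore ρ = 1.

Order ρ = 1.


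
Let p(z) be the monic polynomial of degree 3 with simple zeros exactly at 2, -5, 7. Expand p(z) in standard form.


The polynomial is p(z) = ∏_{α ∈ S} (z − α), where S = {2, -5, 7}.
Expanding the product yields: p(z) = z^3 -4·z^2 -31·z + 70.
The resulting polynomial has degree 3 and real coefficients as required.

p(z) = z^3 -4·z^2 -31·z + 70.
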